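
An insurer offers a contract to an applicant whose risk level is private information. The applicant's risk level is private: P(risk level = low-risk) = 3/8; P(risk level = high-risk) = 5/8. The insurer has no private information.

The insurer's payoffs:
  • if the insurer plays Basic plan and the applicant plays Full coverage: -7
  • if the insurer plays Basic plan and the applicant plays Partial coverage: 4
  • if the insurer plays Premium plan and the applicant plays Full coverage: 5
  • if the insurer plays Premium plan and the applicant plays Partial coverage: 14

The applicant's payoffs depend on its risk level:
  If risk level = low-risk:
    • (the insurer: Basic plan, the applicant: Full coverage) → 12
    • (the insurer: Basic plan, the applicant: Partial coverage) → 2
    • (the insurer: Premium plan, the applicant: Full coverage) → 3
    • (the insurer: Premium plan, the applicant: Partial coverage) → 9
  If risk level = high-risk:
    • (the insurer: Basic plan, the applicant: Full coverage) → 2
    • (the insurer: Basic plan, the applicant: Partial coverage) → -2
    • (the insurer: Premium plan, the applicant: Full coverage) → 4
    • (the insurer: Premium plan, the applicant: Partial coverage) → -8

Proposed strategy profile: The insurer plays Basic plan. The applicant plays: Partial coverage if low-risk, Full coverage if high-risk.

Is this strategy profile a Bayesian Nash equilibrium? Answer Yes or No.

No

The insurer plays Basic plan: E[Basic plan] = 3/8·(4) + 5/8·(-7) = -23/8; E[Premium plan] = 67/8. Not best-responding. ✗
The applicant (risk level low-risk), facing Basic plan: Full coverage gives 12, Partial coverage gives 2. Proposed Partial coverage is not best — profitable deviation exists. ✗
The applicant (risk level high-risk), facing Basic plan: Full coverage gives 2, Partial coverage gives -2. Proposed Full coverage is best. ✓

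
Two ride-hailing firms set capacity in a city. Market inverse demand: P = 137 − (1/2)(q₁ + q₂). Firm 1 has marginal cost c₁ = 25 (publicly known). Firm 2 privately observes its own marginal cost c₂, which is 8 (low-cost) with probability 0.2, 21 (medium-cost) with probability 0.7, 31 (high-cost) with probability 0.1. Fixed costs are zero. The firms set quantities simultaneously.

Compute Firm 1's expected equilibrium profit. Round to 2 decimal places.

Each type of Firm 2 best-responds to q₁; Firm 1 best-responds to the expected q₂ over Firm 2's types.
Firm 2 with cost c maximizes (137 − (1/2)(q₁+q₂) − c)·q₂, giving q₂(c) = (137 − c − (1/2)q₁).
E[c₂] = 0.2·8 + 0.7·21 + 0.1·31 = 19.4
Firm 1's FOC against E[q₂] yields q₁ = (137 − 2·25 + E[c₂])/(3/2) = (137 − 50 + 19.4)/(3/2) = 70.9333.
E[P] = 137 − (1/2)·(q₁ + E[q₂]) = 60.4667; Firm 1's expected profit = (E[P] − 25)·q₁ = (60.4667 − 25)·70.9333 = 2515.77.

2515.77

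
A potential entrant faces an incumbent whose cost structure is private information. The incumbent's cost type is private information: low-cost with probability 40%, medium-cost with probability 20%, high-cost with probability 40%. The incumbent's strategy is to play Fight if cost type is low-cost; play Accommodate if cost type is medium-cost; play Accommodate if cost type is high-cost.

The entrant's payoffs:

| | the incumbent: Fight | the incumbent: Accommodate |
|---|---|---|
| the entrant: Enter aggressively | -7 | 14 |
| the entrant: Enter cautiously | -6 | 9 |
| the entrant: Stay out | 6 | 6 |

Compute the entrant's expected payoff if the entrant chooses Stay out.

6

Take the expectation over the incumbent's cost type, weighting each type's action by its prior probability.
E[Stay out] = 0.4·6 + 0.2·6 + 0.4·6 = 2.4 + 1.2 + 2.4 = 6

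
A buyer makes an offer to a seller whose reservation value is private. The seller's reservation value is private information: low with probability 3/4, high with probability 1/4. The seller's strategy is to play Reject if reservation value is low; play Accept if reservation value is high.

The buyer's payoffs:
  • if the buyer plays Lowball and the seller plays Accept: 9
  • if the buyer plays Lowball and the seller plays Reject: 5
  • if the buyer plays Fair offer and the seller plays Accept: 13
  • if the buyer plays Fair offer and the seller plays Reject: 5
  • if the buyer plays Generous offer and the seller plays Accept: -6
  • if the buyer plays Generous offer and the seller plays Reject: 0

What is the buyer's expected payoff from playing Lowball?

6

E[Lowball] = 3/4·5 + 1/4·9 = 15/4 + 9/4 = 6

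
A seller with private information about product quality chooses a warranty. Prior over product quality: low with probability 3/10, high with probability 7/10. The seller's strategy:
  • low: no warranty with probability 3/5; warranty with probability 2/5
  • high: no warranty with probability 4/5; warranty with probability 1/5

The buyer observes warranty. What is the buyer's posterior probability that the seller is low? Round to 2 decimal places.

0.46

Apply Bayes' rule using the sender's strategy as the likelihood.
P(warranty) = (3/10)·(2/5) + (7/10)·(1/5) = 13/50
P(low | warranty) = ((3/10)·(2/5)) / (13/50) = (3/25) / (13/50) = 6/13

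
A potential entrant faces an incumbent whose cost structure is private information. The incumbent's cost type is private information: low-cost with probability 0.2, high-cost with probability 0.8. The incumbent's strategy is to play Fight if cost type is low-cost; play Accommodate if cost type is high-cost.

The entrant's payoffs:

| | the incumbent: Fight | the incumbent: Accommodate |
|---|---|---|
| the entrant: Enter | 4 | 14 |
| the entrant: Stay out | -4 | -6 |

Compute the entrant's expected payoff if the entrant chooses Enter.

12

E[Enter] = 0.2·4 + 0.8·14 = 0.8 + 11.2 = 12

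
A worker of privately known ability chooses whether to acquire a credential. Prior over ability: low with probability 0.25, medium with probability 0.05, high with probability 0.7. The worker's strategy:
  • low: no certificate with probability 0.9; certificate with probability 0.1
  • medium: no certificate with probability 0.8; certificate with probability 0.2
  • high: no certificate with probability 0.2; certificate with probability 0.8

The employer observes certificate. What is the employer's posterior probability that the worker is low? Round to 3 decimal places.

0.042

P(certificate) = 0.25·0.1 + 0.05·0.2 + 0.7·0.8 = 0.595
P(low | certificate) = (0.25·0.1) / 0.595 = 0.025 / 0.595 = 0.0420168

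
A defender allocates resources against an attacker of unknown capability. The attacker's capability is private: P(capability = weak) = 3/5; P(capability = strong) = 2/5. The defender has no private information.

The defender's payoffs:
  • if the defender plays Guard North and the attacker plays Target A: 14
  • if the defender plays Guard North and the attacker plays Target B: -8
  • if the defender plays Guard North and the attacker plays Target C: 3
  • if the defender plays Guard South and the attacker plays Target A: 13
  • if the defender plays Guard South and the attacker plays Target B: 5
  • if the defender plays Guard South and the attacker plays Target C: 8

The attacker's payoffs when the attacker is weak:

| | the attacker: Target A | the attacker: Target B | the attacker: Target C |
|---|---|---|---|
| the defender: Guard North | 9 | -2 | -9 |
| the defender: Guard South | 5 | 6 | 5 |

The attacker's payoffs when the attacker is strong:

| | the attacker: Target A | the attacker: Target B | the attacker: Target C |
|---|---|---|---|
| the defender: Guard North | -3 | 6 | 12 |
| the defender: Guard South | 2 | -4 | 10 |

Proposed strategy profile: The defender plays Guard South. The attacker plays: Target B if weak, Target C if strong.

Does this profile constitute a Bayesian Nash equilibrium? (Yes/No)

Yes

The defender plays Guard South: E[Guard South] = 3/5·(5) + 2/5·(8) = 31/5; E[Guard North] = -18/5. Best-responding. ✓
The attacker (capability weak), facing Guard South: Target A gives 5, Target B gives 6, Target C gives 5. Proposed Target B is best. ✓
The attacker (capability strong), facing Guard South: Target A gives 2, Target B gives -4, Target C gives 10. Proposed Target C is best. ✓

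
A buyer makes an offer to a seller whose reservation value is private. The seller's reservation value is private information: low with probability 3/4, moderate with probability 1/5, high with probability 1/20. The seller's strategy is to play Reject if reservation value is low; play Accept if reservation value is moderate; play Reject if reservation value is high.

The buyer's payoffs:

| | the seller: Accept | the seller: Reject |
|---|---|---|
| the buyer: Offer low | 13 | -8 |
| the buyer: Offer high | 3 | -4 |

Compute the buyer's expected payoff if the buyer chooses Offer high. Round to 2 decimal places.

E[Offer high] = 3/4·(-4) + 1/5·3 + 1/20·(-4) = (-3) + 3/5 + (-1/5) = -13/5

-2.60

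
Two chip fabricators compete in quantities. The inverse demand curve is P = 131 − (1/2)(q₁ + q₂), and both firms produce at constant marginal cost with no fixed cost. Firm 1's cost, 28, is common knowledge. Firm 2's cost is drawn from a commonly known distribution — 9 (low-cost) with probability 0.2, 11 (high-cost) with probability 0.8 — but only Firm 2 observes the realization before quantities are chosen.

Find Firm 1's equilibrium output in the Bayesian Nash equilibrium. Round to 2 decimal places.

Type-c best response for Firm 2: q₂(c) = (131 − c) − q₁/2.
Firm 1 maximizes expected profit; its first-order condition is 131 − q₁ − (1/2)E[q₂] − 28 = 0.
Substituting E[q₂] and solving: E[c₂] = 10.6, so q₁ = (131 − 2·28 + 10.6)/(3/2) = 57.0667.

57.07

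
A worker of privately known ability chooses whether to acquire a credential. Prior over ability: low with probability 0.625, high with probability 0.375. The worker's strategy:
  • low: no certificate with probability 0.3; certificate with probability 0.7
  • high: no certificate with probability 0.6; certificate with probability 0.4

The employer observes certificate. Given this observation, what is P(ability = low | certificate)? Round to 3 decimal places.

0.745

P(certificate) = 0.625·0.7 + 0.375·0.4 = 0.5875
P(low | certificate) = (0.625·0.7) / 0.5875 = 0.4375 / 0.5875 = 0.744681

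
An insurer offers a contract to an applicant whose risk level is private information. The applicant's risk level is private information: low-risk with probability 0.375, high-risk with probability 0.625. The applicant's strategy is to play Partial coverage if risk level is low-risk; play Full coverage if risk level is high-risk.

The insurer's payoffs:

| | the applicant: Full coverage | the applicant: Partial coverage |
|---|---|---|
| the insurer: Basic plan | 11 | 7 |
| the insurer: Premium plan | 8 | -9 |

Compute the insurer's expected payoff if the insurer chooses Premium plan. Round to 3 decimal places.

1.625

E[Premium plan] = 0.375·(-9) + 0.625·8 = (-3.375) + 5 = 1.625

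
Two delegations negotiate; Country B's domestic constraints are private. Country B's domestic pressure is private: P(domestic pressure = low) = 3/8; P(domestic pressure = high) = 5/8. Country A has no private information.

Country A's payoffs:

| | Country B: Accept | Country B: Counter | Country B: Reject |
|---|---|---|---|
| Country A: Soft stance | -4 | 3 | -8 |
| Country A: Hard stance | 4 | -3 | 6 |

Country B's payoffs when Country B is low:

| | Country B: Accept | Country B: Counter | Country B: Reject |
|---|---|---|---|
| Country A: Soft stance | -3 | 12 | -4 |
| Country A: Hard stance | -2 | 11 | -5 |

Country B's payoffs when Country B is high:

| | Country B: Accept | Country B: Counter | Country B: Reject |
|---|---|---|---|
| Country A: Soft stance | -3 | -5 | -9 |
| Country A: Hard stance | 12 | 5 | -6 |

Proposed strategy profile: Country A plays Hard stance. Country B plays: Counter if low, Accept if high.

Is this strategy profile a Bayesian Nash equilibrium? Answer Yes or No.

Yes

Country A plays Hard stance: E[Hard stance] = 3/8·(-3) + 5/8·(4) = 11/8; E[Soft stance] = -11/8. Best-responding. ✓
Country B (domestic pressure low), facing Hard stance: Accept gives -2, Counter gives 11, Reject gives -5. Proposed Counter is best. ✓
Country B (domestic pressure high), facing Hard stance: Accept gives 12, Counter gives 5, Reject gives -6. Proposed Accept is best. ✓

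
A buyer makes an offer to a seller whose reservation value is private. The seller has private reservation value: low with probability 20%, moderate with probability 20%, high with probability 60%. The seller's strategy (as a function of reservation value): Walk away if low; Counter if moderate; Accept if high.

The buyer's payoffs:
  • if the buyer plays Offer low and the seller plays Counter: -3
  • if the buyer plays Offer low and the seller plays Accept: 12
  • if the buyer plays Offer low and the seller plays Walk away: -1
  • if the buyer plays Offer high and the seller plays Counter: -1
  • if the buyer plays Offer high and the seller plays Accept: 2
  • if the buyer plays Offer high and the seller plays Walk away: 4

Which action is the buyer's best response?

Compute the buyer's expected payoff for each action, taking the expectation over the seller's type.
E[Offer low] = 0.2·(-1) + 0.2·(-3) + 0.6·(12) = 6.4
E[Offer high] = 0.2·(4) + 0.2·(-1) + 0.6·(2) = 1.8
Best response: Offer low (6.4 is the largest).

Offer low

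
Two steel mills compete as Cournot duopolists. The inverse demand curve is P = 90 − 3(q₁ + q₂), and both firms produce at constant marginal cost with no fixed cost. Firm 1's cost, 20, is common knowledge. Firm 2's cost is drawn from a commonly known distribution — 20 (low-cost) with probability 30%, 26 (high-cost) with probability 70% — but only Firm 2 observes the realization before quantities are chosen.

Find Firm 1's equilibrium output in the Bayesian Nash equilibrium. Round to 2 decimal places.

Each type of Firm 2 best-responds to q₁; Firm 1 best-responds to the expected q₂ over Firm 2's types.
Firm 2 with cost c maximizes (90 − 3(q₁+q₂) − c)·q₂, giving q₂(c) = (90 − c − 3q₁)/6.
E[c₂] = 0.3·20 + 0.7·26 = 24.2
Firm 1's FOC against E[q₂] yields q₁ = (90 − 2·20 + E[c₂])/9 = (90 − 40 + 24.2)/9 = 8.24444.

8.24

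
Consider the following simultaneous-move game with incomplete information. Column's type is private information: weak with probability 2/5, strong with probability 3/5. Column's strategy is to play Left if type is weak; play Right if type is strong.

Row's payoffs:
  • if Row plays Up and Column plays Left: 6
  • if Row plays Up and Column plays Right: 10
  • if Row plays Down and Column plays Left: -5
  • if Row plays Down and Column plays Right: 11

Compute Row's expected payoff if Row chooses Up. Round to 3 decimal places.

E[Up] = 2/5·6 + 3/5·10 = 12/5 + 6 = 42/5

8.400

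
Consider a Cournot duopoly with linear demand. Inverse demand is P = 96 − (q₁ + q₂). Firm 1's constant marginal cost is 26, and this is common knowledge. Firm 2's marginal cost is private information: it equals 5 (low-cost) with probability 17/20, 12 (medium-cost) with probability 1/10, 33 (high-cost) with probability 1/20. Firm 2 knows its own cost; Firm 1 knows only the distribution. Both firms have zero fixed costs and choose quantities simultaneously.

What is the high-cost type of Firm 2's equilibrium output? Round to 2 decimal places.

Type-c best response for Firm 2: q₂(c) = (96 − c)/2 − q₁/2.
Firm 1 maximizes expected profit; its first-order condition is 96 − 2q₁ − E[q₂] − 26 = 0.
Substituting E[q₂] and solving: E[c₂] = 7.1, so q₁ = (96 − 2·26 + 7.1)/3 = 17.0333.
q₂(high-cost) = (96 − 33 − 17.0333)/2 = 22.9833.

22.98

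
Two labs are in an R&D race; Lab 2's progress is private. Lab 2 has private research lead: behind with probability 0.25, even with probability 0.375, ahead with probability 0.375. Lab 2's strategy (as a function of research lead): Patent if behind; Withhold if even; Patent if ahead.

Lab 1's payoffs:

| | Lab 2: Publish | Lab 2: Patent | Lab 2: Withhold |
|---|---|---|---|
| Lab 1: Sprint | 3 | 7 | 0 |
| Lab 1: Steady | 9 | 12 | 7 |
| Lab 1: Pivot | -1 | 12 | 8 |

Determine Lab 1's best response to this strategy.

Pivot

E[Sprint] = 0.25·(7) + 0.375·(0) + 0.375·(7) = 4.375
E[Steady] = 0.25·(12) + 0.375·(7) + 0.375·(12) = 10.125
E[Pivot] = 0.25·(12) + 0.375·(8) + 0.375·(12) = 10.5
Best response: Pivot (10.5 is the largest).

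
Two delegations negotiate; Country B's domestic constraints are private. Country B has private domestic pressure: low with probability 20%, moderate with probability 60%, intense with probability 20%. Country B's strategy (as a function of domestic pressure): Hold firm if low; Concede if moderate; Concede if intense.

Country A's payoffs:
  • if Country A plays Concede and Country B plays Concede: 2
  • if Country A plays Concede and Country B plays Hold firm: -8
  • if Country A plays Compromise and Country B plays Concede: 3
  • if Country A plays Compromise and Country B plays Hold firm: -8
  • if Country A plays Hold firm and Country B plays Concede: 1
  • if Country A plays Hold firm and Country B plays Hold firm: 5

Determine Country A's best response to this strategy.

E[Concede] = 0.2·(-8) + 0.6·(2) + 0.2·(2) = 0
E[Compromise] = 0.2·(-8) + 0.6·(3) + 0.2·(3) = 0.8
E[Hold firm] = 0.2·(5) + 0.6·(1) + 0.2·(1) = 1.8
Best response: Hold firm (1.8 is the largest).

Hold firm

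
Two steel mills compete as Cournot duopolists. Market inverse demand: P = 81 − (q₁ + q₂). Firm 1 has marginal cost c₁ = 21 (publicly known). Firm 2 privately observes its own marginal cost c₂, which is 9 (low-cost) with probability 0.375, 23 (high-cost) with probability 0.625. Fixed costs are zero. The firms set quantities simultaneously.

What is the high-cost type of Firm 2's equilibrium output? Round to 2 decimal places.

19.54

Each type of Firm 2 best-responds to q₁; Firm 1 best-responds to the expected q₂ over Firm 2's types.
Firm 2 with cost c maximizes (81 − (q₁+q₂) − c)·q₂, giving q₂(c) = (81 − c − q₁)/2.
E[c₂] = 0.375·9 + 0.625·23 = 17.75
Firm 1's FOC against E[q₂] yields q₁ = (81 − 2·21 + E[c₂])/3 = (81 − 42 + 17.75)/3 = 18.9167.
q₂(high-cost) = (81 − 23 − 18.9167)/2 = 19.5417.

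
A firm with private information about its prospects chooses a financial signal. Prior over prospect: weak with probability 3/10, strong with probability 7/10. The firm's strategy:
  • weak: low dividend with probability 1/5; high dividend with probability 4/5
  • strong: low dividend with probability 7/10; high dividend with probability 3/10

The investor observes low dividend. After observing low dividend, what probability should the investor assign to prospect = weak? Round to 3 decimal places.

P(low dividend) = (3/10)·(1/5) + (7/10)·(7/10) = 11/20
P(weak | low dividend) = ((3/10)·(1/5)) / (11/20) = (3/50) / (11/20) = 6/55

0.109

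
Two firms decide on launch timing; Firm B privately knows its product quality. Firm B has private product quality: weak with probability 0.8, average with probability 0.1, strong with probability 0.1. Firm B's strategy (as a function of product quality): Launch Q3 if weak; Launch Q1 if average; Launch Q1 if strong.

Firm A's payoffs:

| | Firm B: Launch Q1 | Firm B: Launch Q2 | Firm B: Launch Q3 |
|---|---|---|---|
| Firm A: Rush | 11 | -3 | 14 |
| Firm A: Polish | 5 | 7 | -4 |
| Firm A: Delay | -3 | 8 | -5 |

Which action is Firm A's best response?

Rush

E[Rush] = 0.8·(14) + 0.1·(11) + 0.1·(11) = 13.4
E[Polish] = 0.8·(-4) + 0.1·(5) + 0.1·(5) = -2.2
E[Delay] = 0.8·(-5) + 0.1·(-3) + 0.1·(-3) = -4.6
Best response: Rush (13.4 is the largest).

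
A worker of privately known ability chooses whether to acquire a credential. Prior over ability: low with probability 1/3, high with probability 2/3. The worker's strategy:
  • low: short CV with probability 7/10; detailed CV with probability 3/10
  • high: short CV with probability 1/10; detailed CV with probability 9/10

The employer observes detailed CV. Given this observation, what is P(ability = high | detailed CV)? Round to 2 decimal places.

0.86

Apply Bayes' rule using the sender's strategy as the likelihood.
P(detailed CV) = (1/3)·(3/10) + (2/3)·(9/10) = 7/10
P(high | detailed CV) = ((2/3)·(9/10)) / (7/10) = (3/5) / (7/10) = 6/7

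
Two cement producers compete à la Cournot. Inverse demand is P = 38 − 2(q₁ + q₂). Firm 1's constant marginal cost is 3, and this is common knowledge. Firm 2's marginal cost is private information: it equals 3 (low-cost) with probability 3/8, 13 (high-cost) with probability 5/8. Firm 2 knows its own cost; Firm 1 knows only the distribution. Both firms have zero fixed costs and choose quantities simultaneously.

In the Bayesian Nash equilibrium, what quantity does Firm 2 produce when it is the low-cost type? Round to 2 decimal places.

Type-c best response for Firm 2: q₂(c) = (38 − c)/4 − q₁/2.
Firm 1 maximizes expected profit; its first-order condition is 38 − 4q₁ − 2E[q₂] − 3 = 0.
Substituting E[q₂] and solving: E[c₂] = 9.25, so q₁ = (38 − 2·3 + 9.25)/6 = 6.875.
q₂(low-cost) = (38 − 3 − 2·6.875)/4 = 5.3125.

5.31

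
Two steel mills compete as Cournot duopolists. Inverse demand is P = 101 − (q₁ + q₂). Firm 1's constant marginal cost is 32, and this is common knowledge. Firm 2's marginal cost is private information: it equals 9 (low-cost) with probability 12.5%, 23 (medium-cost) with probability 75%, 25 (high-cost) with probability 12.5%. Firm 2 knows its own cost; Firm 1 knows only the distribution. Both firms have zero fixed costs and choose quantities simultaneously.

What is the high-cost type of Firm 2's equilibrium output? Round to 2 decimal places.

28.25

Type-c best response for Firm 2: q₂(c) = (101 − c)/2 − q₁/2.
Firm 1 maximizes expected profit; its first-order condition is 101 − 2q₁ − E[q₂] − 32 = 0.
Substituting E[q₂] and solving: E[c₂] = 21.5, so q₁ = (101 − 2·32 + 21.5)/3 = 19.5.
q₂(high-cost) = (101 − 25 − 19.5)/2 = 28.25.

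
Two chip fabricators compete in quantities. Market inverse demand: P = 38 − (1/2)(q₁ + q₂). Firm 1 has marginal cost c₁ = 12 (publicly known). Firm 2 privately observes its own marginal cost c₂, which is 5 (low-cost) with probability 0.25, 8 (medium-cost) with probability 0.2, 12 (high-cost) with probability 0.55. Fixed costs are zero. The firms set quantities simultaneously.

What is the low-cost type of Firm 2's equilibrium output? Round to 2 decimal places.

Type-c best response for Firm 2: q₂(c) = (38 − c) − q₁/2.
Firm 1 maximizes expected profit; its first-order condition is 38 − q₁ − (1/2)E[q₂] − 12 = 0.
Substituting E[q₂] and solving: E[c₂] = 9.45, so q₁ = (38 − 2·12 + 9.45)/(3/2) = 15.6333.
q₂(low-cost) = (38 − 5 − (1/2)·15.6333) = 25.1833.

25.18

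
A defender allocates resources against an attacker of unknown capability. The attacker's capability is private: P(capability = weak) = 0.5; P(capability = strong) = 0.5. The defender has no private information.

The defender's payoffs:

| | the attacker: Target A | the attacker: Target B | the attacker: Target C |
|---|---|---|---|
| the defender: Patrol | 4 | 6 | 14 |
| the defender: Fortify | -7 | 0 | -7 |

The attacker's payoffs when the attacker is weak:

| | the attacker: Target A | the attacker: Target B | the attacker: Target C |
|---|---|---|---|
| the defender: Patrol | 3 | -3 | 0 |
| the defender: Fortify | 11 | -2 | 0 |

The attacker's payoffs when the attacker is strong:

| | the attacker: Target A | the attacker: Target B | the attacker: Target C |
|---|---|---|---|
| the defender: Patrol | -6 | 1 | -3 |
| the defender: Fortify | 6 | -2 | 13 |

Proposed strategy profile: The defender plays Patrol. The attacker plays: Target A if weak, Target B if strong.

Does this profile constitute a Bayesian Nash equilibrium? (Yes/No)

Yes

The defender plays Patrol: E[Patrol] = 0.5·(4) + 0.5·(6) = 5; E[Fortify] = -3.5. Best-responding. ✓
The attacker (capability weak), facing Patrol: Target A gives 3, Target B gives -3, Target C gives 0. Proposed Target A is best. ✓
The attacker (capability strong), facing Patrol: Target A gives -6, Target B gives 1, Target C gives -3. Proposed Target B is best. ✓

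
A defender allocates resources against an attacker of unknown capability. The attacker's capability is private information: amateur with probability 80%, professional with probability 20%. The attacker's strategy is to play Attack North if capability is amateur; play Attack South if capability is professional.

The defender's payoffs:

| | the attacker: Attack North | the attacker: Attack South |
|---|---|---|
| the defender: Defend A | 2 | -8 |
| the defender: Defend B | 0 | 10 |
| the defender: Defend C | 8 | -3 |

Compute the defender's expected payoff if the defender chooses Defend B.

2

Take the expectation over the attacker's capability, weighting each type's action by its prior probability.
E[Defend B] = 0.8·0 + 0.2·10 = 0 + 2 = 2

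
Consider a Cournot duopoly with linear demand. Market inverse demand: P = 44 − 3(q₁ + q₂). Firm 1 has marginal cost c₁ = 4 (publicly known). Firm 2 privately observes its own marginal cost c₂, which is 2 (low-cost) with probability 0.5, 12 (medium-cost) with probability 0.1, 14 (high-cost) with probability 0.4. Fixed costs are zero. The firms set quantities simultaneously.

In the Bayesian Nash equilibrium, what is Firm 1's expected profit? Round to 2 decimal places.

71.05

Type-c best response for Firm 2: q₂(c) = (44 − c)/6 − q₁/2.
Firm 1 maximizes expected profit; its first-order condition is 44 − 6q₁ − 3E[q₂] − 4 = 0.
Substituting E[q₂] and solving: E[c₂] = 7.8, so q₁ = (44 − 2·4 + 7.8)/9 = 4.86667.
E[P] = 44 − 3·(q₁ + E[q₂]) = 18.6; Firm 1's expected profit = (E[P] − 4)·q₁ = (18.6 − 4)·4.86667 = 71.0533.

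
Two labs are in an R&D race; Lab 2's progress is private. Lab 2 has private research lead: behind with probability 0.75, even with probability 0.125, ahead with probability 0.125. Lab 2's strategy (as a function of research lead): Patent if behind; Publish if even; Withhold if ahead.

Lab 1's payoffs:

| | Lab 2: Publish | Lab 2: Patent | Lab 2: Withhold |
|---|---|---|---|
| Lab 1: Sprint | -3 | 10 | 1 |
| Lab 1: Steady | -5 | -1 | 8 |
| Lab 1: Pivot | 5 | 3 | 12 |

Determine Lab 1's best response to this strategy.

Sprint

E[Sprint] = 0.75·(10) + 0.125·(-3) + 0.125·(1) = 7.25
E[Steady] = 0.75·(-1) + 0.125·(-5) + 0.125·(8) = -0.375
E[Pivot] = 0.75·(3) + 0.125·(5) + 0.125·(12) = 4.375
Best response: Sprint (7.25 is the largest).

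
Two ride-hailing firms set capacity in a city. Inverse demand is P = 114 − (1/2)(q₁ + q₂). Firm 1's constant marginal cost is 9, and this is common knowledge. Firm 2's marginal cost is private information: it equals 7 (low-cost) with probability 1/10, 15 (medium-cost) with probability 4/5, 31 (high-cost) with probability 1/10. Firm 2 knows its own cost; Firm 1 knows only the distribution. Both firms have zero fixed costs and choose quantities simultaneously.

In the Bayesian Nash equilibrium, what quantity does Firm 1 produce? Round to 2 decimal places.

74.53

Type-c best response for Firm 2: q₂(c) = (114 − c) − q₁/2.
Firm 1 maximizes expected profit; its first-order condition is 114 − q₁ − (1/2)E[q₂] − 9 = 0.
Substituting E[q₂] and solving: E[c₂] = 15.8, so q₁ = (114 − 2·9 + 15.8)/(3/2) = 74.5333.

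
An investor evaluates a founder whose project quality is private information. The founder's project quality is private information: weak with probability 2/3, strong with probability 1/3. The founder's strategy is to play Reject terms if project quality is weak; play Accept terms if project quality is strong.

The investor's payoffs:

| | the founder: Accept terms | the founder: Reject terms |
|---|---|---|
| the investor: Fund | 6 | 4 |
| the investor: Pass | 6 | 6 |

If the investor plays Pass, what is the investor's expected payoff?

6

E[Pass] = 2/3·6 + 1/3·6 = 4 + 2 = 6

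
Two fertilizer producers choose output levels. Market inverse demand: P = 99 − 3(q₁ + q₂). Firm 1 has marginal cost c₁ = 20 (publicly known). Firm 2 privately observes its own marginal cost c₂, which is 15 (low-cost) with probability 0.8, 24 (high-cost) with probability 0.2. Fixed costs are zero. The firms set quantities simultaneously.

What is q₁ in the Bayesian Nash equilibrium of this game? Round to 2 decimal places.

8.42

Type-c best response for Firm 2: q₂(c) = (99 − c)/6 − q₁/2.
Firm 1 maximizes expected profit; its first-order condition is 99 − 6q₁ − 3E[q₂] − 20 = 0.
Substituting E[q₂] and solving: E[c₂] = 16.8, so q₁ = (99 − 2·20 + 16.8)/9 = 8.42222.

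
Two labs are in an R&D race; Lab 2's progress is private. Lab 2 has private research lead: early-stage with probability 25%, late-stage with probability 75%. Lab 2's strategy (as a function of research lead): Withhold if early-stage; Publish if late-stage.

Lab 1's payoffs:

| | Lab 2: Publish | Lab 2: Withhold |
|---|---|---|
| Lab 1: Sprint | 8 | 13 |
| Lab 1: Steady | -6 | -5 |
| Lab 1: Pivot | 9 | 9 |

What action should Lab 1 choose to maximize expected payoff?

Sprint

Compute Lab 1's expected payoff for each action, taking the expectation over Lab 2's type.
E[Sprint] = 0.25·(13) + 0.75·(8) = 9.25
E[Steady] = 0.25·(-5) + 0.75·(-6) = -5.75
E[Pivot] = 0.25·(9) + 0.75·(9) = 9
Best response: Sprint (9.25 is the largest).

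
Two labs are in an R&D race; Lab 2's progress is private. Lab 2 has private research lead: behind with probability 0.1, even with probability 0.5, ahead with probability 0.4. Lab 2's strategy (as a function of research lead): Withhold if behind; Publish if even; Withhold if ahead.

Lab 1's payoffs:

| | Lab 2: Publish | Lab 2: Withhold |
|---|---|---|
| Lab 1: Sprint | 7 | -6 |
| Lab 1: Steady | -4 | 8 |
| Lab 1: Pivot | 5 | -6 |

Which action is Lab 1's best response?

Compute Lab 1's expected payoff for each action, taking the expectation over Lab 2's type.
E[Sprint] = 0.1·(-6) + 0.5·(7) + 0.4·(-6) = 0.5
E[Steady] = 0.1·(8) + 0.5·(-4) + 0.4·(8) = 2
E[Pivot] = 0.1·(-6) + 0.5·(5) + 0.4·(-6) = -0.5
Best response: Steady (2 is the largest).

Steady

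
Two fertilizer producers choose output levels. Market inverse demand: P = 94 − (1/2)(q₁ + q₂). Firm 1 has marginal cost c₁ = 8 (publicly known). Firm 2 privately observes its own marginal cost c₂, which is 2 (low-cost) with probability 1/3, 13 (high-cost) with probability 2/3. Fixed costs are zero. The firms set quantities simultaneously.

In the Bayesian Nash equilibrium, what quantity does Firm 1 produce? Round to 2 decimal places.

58.22

Type-c best response for Firm 2: q₂(c) = (94 − c) − q₁/2.
Firm 1 maximizes expected profit; its first-order condition is 94 − q₁ − (1/2)E[q₂] − 8 = 0.
Substituting E[q₂] and solving: E[c₂] = 9.33333, so q₁ = (94 − 2·8 + 9.33333)/(3/2) = 58.2222.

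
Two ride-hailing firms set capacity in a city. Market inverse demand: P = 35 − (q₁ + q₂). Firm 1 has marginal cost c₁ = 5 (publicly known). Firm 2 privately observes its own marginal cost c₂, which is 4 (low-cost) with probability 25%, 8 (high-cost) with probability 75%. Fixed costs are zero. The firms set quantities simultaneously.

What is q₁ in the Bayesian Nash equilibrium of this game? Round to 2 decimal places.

10.67

Type-c best response for Firm 2: q₂(c) = (35 − c)/2 − q₁/2.
Firm 1 maximizes expected profit; its first-order condition is 35 − 2q₁ − E[q₂] − 5 = 0.
Substituting E[q₂] and solving: E[c₂] = 7, so q₁ = (35 − 2·5 + 7)/3 = 10.6667.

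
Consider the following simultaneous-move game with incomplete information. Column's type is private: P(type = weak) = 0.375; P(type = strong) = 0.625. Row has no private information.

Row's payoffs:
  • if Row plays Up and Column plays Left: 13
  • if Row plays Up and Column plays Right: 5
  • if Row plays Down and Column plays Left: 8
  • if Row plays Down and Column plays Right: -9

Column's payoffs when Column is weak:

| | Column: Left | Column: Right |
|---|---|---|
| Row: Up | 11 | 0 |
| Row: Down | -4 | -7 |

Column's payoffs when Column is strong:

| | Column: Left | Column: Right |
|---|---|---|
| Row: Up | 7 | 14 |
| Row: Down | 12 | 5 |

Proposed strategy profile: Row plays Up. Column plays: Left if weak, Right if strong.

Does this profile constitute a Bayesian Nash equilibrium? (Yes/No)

Yes

Row plays Up: E[Up] = 0.375·(13) + 0.625·(5) = 8; E[Down] = -2.625. Best-responding. ✓
Column (type weak), facing Up: Left gives 11, Right gives 0. Proposed Left is best. ✓
Column (type strong), facing Up: Left gives 7, Right gives 14. Proposed Right is best. ✓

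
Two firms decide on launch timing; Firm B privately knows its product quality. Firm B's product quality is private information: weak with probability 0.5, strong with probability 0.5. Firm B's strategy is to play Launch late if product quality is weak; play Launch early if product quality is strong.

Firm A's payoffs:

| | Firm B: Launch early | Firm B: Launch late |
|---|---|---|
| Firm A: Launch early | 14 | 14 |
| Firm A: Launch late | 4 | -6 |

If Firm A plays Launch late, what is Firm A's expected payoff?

-1

Take the expectation over Firm B's product quality, weighting each type's action by its prior probability.
E[Launch late] = 0.5·(-6) + 0.5·4 = (-3) + 2 = -1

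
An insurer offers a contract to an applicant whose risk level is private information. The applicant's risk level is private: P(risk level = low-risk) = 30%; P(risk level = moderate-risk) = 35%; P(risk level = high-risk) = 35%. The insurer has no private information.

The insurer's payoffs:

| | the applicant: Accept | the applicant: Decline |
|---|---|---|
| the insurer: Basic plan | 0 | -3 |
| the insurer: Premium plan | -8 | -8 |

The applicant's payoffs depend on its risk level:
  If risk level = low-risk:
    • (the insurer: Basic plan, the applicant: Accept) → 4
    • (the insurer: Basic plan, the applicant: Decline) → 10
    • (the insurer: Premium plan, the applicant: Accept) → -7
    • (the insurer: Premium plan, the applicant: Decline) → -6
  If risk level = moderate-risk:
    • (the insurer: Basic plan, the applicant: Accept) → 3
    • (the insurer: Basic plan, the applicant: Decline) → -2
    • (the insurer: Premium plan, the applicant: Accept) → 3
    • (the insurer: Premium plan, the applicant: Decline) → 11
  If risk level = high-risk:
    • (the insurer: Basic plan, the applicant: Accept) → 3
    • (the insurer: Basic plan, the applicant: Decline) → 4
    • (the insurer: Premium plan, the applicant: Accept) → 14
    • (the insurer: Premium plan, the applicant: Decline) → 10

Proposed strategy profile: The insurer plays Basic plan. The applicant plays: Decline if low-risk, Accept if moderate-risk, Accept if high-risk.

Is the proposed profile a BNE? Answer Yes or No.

No

A profile is a BNE iff every type of every player is best-responding given beliefs about the other side.
The insurer plays Basic plan: E[Basic plan] = 0.3·(-3) + 0.35·(0) + 0.35·(0) = -0.9; E[Premium plan] = -8. Best-responding. ✓
The applicant (risk level low-risk), facing Basic plan: Accept gives 4, Decline gives 10. Proposed Decline is best. ✓
The applicant (risk level moderate-risk), facing Basic plan: Accept gives 3, Decline gives -2. Proposed Accept is best. ✓
The applicant (risk level high-risk), facing Basic plan: Accept gives 3, Decline gives 4. Proposed Accept is not best — profitable deviation exists. ✗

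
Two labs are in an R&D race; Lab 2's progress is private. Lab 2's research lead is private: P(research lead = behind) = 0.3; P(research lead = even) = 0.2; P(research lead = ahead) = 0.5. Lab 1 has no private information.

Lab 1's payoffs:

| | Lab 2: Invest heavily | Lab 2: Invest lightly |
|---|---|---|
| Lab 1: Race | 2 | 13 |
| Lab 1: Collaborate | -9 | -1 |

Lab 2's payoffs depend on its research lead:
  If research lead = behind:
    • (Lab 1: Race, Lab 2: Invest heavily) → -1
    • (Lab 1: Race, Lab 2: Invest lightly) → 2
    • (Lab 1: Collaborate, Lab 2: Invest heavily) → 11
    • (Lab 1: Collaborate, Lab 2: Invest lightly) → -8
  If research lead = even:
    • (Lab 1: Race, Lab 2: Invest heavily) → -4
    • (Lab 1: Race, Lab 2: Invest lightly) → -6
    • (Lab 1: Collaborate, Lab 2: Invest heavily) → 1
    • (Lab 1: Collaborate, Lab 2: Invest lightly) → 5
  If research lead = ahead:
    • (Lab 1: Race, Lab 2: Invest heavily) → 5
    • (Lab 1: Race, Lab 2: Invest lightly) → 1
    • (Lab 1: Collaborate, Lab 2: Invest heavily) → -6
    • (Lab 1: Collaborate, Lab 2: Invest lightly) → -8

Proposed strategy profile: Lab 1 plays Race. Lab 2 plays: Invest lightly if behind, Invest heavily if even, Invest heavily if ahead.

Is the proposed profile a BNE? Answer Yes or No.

Yes

Lab 1 plays Race: E[Race] = 0.3·(13) + 0.2·(2) + 0.5·(2) = 5.3; E[Collaborate] = -6.6. Best-responding. ✓
Lab 2 (research lead behind), facing Race: Invest heavily gives -1, Invest lightly gives 2. Proposed Invest lightly is best. ✓
Lab 2 (research lead even), facing Race: Invest heavily gives -4, Invest lightly gives -6. Proposed Invest heavily is best. ✓
Lab 2 (research lead ahead), facing Race: Invest heavily gives 5, Invest lightly gives 1. Proposed Invest heavily is best. ✓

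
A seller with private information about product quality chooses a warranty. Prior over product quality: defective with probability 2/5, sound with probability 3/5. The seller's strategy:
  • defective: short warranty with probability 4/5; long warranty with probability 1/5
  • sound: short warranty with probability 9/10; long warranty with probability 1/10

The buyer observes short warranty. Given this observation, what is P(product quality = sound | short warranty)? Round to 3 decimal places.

0.628

Apply Bayes' rule using the sender's strategy as the likelihood.
P(short warranty) = (2/5)·(4/5) + (3/5)·(9/10) = 43/50
P(sound | short warranty) = ((3/5)·(9/10)) / (43/50) = (27/50) / (43/50) = 27/43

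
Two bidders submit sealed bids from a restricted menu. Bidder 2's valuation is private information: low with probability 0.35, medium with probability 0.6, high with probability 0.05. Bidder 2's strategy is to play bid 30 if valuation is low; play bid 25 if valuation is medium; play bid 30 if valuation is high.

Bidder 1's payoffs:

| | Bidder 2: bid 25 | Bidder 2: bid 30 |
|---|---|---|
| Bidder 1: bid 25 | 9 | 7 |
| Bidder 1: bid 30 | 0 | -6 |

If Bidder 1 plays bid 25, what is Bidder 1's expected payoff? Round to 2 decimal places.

8.20

Take the expectation over Bidder 2's valuation, weighting each type's action by its prior probability.
E[bid 25] = 0.35·7 + 0.6·9 + 0.05·7 = 2.45 + 5.4 + 0.35 = 8.2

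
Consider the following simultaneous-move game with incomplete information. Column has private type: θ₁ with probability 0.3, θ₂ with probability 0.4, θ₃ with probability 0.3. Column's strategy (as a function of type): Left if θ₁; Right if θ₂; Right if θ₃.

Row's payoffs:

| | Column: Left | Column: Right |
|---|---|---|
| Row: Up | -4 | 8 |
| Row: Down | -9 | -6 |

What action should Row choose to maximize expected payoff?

E[Up] = 0.3·(-4) + 0.4·(8) + 0.3·(8) = 4.4
E[Down] = 0.3·(-9) + 0.4·(-6) + 0.3·(-6) = -6.9
Best response: Up (4.4 is the largest).

Up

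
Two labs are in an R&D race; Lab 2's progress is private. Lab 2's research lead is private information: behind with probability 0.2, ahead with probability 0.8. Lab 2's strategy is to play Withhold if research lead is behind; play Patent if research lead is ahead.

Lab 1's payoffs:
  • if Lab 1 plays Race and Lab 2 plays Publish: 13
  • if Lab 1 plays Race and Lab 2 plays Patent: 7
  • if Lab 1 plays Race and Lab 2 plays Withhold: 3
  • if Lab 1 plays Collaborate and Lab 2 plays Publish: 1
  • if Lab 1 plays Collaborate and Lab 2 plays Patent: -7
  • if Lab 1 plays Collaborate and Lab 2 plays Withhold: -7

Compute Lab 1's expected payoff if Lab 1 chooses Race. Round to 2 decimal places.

6.20

E[Race] = 0.2·3 + 0.8·7 = 0.6 + 5.6 = 6.2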